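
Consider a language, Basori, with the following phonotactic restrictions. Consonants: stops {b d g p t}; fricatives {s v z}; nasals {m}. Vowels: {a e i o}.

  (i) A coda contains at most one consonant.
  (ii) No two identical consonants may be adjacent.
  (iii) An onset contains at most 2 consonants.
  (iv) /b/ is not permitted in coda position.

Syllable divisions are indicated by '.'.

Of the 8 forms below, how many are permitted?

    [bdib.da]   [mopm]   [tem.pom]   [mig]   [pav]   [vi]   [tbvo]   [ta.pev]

5

[bdib.da] — violates constraint (iv): syllable 1 coda contains /b/ → not permitted
[mopm] — violates constraint (i): syllable 1 coda /pm/ has 2 consonants (> 1) → not permitted
[tem.pom] — σ1 onset /t/, coda /m/ ok; σ2 onset /p/, coda /m/ ok → permitted
[mig] — σ1 onset /m/, coda /g/ ok → permitted
[pav] — σ1 onset /p/, coda /v/ ok → permitted
[vi] — σ1 onset /v/, coda /∅/ ok → permitted
[tbvo] — violates constraint (iii): syllable 1 onset /tbv/ has 3 consonants (> 2) → not permitted
[ta.pev] — σ1 onset /t/, coda /∅/ ok; σ2 onset /p/, coda /v/ ok → permitted
Permitted: [tem.pom], [mig], [pav], [vi], [ta.pev] → 5.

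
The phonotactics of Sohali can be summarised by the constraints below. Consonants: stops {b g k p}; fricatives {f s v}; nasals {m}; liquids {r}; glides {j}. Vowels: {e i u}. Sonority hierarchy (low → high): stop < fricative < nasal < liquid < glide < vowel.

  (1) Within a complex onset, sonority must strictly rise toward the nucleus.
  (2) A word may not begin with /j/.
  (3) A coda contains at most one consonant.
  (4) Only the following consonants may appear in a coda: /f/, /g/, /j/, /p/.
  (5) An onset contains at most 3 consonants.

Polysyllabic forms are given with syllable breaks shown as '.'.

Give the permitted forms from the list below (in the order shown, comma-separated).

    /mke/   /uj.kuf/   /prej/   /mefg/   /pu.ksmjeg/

/mke/ — violates constraint 1: syllable 1 onset /mk/: /m/ (nasal, 3) → /k/ (stop, 1) does not rise → not permitted
/uj.kuf/ — σ1 onset /∅/, coda /j/ ok; σ2 onset /k/, coda /f/ ok → permitted
/prej/ — σ1 onset /pr/ (1→4 rises), coda /j/ ok → permitted
/mefg/ — violates constraint 3: syllable 1 coda /fg/ has 2 consonants (> 1) → not permitted
/pu.ksmjeg/ — violates constraint 5: syllable 2 onset /ksmj/ has 4 consonants (> 3) → not permitted

/uj.kuf/, /prej/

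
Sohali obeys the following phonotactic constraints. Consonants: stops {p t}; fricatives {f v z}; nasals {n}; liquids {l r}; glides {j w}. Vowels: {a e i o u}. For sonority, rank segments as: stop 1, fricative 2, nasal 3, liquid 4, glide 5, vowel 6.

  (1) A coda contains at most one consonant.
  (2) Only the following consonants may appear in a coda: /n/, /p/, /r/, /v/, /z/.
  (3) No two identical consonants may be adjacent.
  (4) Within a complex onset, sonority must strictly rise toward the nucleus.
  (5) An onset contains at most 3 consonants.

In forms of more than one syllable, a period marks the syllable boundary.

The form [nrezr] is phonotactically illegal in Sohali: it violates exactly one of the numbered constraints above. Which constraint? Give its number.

[nrezr]: syllable 1 coda /zr/ has 2 consonants (> 1).
This is a violation of constraint 1: "A coda contains at most one consonant."
The remaining constraints (2, 3, 4, 5) are satisfied.

1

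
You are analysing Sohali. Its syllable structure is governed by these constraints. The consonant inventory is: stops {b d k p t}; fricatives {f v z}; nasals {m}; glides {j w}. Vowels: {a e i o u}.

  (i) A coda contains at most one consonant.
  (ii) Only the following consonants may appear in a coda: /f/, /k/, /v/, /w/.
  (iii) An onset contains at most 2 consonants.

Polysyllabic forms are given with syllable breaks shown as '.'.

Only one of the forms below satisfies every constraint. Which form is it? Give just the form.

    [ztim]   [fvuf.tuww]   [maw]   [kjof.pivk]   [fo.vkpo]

[ztim] — violates constraint (ii): syllable 1 coda contains /m/, which is not a licensed coda consonant → phonotactically illegal
[fvuf.tuww] — violates constraint (i): syllable 2 coda /ww/ has 2 consonants (> 1) → phonotactically illegal
[maw] — σ1 onset /m/, coda /w/ ok → phonotactically legal
[kjof.pivk] — violates constraint (i): syllable 2 coda /vk/ has 2 consonants (> 1) → phonotactically illegal
[fo.vkpo] — violates constraint (iii): syllable 2 onset /vkp/ has 3 consonants (> 2) → phonotactically illegal

[maw]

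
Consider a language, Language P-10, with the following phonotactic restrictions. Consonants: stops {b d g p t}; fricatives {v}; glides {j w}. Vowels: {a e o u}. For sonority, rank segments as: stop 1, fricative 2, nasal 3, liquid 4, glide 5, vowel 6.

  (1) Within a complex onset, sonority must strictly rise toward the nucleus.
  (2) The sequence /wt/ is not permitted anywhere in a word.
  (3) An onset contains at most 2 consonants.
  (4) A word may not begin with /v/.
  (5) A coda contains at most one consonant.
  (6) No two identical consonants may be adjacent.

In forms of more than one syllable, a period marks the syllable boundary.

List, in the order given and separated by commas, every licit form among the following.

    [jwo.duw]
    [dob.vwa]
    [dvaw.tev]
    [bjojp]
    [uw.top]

[jwo.duw] — violates constraint 1: syllable 1 onset /jw/: /j/ (glide, 5) → /w/ (glide, 5) does not rise → illicit
[dob.vwa] — σ1 onset /d/, coda /b/ ok; σ2 onset /vw/ (2→5 rises), coda /∅/ ok → licit
[dvaw.tev] — violates constraint 2: contains banned sequence /wt/ → illicit
[bjojp] — violates constraint 5: syllable 1 coda /jp/ has 2 consonants (> 1) → illicit
[uw.top] — violates constraint 2: contains banned sequence /wt/ → illicit

[dob.vwa]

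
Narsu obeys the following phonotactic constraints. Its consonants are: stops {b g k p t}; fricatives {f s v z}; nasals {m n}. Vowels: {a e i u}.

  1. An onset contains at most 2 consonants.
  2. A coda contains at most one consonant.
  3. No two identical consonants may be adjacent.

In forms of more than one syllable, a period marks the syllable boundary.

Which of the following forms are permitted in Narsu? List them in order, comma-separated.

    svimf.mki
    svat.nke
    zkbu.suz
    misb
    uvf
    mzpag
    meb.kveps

svimf.mki — violates constraint 2: syllable 1 coda /mf/ has 2 consonants (> 1) → not permitted
svat.nke — σ1 onset /sv/ (2C), coda /t/ ok; σ2 onset /nk/ (2C), coda /∅/ ok → permitted
zkbu.suz — violates constraint 1: syllable 1 onset /zkb/ has 3 consonants (> 2) → not permitted
misb — violates constraint 2: syllable 1 coda /sb/ has 2 consonants (> 1) → not permitted
uvf — violates constraint 2: syllable 1 coda /vf/ has 2 consonants (> 1) → not permitted
mzpag — violates constraint 1: syllable 1 onset /mzp/ has 3 consonants (> 2) → not permitted
meb.kveps — violates constraint 2: syllable 2 coda /ps/ has 2 consonants (> 1) → not permitted

svat.nke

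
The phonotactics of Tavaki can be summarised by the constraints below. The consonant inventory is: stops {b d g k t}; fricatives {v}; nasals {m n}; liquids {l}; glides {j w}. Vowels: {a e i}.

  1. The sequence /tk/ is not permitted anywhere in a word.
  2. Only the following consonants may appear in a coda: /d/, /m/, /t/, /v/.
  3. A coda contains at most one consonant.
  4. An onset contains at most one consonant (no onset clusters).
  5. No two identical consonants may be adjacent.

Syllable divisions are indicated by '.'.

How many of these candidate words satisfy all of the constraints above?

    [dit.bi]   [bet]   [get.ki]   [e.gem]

[dit.bi] — σ1 onset /d/, coda /t/ ok; σ2 onset /b/, coda /∅/ ok → licit
[bet] — σ1 onset /b/, coda /t/ ok → licit
[get.ki] — violates constraint 1: contains banned sequence /tk/ → illicit
[e.gem] — σ1 onset /∅/, coda /∅/ ok; σ2 onset /g/, coda /m/ ok → licit
Licit: [dit.bi], [bet], [e.gem] → 3.

3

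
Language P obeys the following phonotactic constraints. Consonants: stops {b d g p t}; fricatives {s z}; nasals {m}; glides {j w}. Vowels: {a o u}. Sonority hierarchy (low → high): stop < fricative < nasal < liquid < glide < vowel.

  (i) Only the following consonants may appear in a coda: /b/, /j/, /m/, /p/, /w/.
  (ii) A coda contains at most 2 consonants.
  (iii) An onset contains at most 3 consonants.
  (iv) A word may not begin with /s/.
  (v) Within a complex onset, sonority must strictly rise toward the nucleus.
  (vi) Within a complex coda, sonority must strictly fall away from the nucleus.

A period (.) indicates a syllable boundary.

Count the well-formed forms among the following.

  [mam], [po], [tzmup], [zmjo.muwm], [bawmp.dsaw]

[mam] — σ1 onset /m/, coda /m/ ok → well-formed
[po] — σ1 onset /p/, coda /∅/ ok → well-formed
[tzmup] — σ1 onset /tzm/ (1→2→3 rises), coda /p/ ok → well-formed
[zmjo.muwm] — σ1 onset /zmj/ (2→3→5 rises), coda /∅/ ok; σ2 onset /m/, coda /wm/ (5→3 falls) ok → well-formed
[bawmp.dsaw] — violates constraint (ii): syllable 1 coda /wmp/ has 3 consonants (> 2) → ill-formed
Well-formed: [mam], [po], [tzmup], [zmjo.muwm] → 4.

4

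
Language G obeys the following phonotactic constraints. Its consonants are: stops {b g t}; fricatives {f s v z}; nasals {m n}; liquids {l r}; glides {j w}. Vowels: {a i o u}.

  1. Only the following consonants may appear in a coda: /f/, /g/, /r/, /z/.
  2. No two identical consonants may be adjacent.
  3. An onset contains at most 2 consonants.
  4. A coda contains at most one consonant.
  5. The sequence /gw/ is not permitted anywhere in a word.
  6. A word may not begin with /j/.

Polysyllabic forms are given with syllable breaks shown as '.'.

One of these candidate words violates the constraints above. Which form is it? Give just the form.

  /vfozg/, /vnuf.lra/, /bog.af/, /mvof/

/vfozg/

/vfozg/ — violates constraint 4: syllable 1 coda /zg/ has 2 consonants (> 1) → phonotactically illegal
/vnuf.lra/ — σ1 onset /vn/ (2C), coda /f/ ok; σ2 onset /lr/ (2C), coda /∅/ ok → phonotactically legal
/bog.af/ — σ1 onset /b/, coda /g/ ok; σ2 onset /∅/, coda /f/ ok → phonotactically legal
/mvof/ — σ1 onset /mv/ (2C), coda /f/ ok → phonotactically legal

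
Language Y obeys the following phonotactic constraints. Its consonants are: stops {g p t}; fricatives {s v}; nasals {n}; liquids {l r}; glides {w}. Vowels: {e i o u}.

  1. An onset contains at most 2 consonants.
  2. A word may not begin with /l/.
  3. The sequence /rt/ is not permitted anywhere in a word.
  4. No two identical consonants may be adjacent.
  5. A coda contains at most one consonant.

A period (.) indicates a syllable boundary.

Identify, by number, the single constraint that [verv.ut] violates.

5

[verv.ut]: syllable 1 coda /rv/ has 2 consonants (> 1).
This is a violation of constraint 5: "A coda contains at most one consonant."
The remaining constraints (1, 2, 3, 4) are satisfied.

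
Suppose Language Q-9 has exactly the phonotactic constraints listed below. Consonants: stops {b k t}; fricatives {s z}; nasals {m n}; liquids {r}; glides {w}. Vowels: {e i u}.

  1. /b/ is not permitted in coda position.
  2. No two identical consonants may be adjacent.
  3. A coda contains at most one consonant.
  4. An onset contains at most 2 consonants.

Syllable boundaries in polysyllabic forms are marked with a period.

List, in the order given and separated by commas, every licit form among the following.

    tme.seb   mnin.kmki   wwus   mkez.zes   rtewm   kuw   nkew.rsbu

kuw

tme.seb — violates constraint 1: syllable 2 coda contains /b/ → illicit
mnin.kmki — violates constraint 4: syllable 2 onset /kmk/ has 3 consonants (> 2) → illicit
wwus — violates constraint 2: adjacent identical consonants /ww/ → illicit
mkez.zes — violates constraint 2: adjacent identical consonants /zz/ → illicit
rtewm — violates constraint 3: syllable 1 coda /wm/ has 2 consonants (> 1) → illicit
kuw — σ1 onset /k/, coda /w/ ok → licit
nkew.rsbu — violates constraint 4: syllable 2 onset /rsb/ has 3 consonants (> 2) → illicit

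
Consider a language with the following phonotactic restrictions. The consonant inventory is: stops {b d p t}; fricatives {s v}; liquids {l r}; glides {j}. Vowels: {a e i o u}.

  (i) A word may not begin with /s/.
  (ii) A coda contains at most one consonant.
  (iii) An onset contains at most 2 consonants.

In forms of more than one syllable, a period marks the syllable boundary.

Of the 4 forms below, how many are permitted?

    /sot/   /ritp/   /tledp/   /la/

1

/sot/ — violates constraint (i): word begins with /s/ → not permitted
/ritp/ — violates constraint (ii): syllable 1 coda /tp/ has 2 consonants (> 1) → not permitted
/tledp/ — violates constraint (ii): syllable 1 coda /dp/ has 2 consonants (> 1) → not permitted
/la/ — σ1 onset /l/, coda /∅/ ok → permitted
Permitted: /la/ → 1.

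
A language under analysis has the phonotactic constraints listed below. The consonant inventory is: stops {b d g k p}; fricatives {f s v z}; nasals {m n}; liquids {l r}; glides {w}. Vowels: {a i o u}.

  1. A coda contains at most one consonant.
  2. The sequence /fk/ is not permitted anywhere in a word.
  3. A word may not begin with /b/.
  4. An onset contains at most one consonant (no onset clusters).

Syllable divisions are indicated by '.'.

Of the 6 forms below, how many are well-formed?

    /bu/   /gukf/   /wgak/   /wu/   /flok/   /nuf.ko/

/bu/ — violates constraint 3: word begins with /b/ → ill-formed
/gukf/ — violates constraint 1: syllable 1 coda /kf/ has 2 consonants (> 1) → ill-formed
/wgak/ — violates constraint 4: syllable 1 onset /wg/ has 2 consonants (> 1) → ill-formed
/wu/ — σ1 onset /w/, coda /∅/ ok → well-formed
/flok/ — violates constraint 4: syllable 1 onset /fl/ has 2 consonants (> 1) → ill-formed
/nuf.ko/ — violates constraint 2: contains banned sequence /fk/ → ill-formed
Well-formed: /wu/ → 1.

1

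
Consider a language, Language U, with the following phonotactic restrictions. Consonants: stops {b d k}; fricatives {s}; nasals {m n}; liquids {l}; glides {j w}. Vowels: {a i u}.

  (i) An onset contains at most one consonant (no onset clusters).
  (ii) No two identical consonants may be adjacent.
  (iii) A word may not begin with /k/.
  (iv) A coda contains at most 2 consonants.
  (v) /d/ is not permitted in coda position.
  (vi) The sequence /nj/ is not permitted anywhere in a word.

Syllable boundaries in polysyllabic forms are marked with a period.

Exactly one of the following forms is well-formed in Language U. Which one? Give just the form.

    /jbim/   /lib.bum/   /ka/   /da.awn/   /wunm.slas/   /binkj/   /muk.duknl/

/jbim/ — violates constraint (i): syllable 1 onset /jb/ has 2 consonants (> 1) → ill-formed
/lib.bum/ — violates constraint (ii): adjacent identical consonants /bb/ → ill-formed
/ka/ — violates constraint (iii): word begins with /k/ → ill-formed
/da.awn/ — σ1 onset /d/, coda /∅/ ok; σ2 onset /∅/, coda /wn/ (2C) ok → well-formed
/wunm.slas/ — violates constraint (i): syllable 2 onset /sl/ has 2 consonants (> 1) → ill-formed
/binkj/ — violates constraint (iv): syllable 1 coda /nkj/ has 3 consonants (> 2) → ill-formed
/muk.duknl/ — violates constraint (iv): syllable 2 coda /knl/ has 3 consonants (> 2) → ill-formed

/da.awn/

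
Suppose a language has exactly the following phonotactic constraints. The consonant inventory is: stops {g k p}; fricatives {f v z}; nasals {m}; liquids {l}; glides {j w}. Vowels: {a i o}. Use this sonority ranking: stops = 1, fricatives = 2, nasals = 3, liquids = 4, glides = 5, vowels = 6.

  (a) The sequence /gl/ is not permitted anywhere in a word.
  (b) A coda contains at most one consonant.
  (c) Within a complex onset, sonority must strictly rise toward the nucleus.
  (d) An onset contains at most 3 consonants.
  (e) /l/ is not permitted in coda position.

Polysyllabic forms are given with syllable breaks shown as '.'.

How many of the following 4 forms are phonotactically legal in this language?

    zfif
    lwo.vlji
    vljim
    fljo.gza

zfif — violates constraint (c): syllable 1 onset /zf/: /z/ (fricative, 2) → /f/ (fricative, 2) does not rise → phonotactically illegal
lwo.vlji — σ1 onset /lw/ (4→5 rises), coda /∅/ ok; σ2 onset /vlj/ (2→4→5 rises), coda /∅/ ok → phonotactically legal
vljim — σ1 onset /vlj/ (2→4→5 rises), coda /m/ ok → phonotactically legal
fljo.gza — σ1 onset /flj/ (2→4→5 rises), coda /∅/ ok; σ2 onset /gz/ (1→2 rises), coda /∅/ ok → phonotactically legal
Phonotactically legal: lwo.vlji, vljim, fljo.gza → 3.

3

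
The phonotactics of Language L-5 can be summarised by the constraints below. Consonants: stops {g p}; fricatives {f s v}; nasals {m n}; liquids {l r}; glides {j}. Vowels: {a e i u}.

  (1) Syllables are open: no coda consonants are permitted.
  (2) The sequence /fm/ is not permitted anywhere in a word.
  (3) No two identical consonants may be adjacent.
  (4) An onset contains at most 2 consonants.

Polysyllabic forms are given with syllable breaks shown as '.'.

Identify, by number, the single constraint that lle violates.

3

lle: adjacent identical consonants /ll/.
This is a violation of constraint 3: "No two identical consonants may be adjacent."
The remaining constraints (1, 2, 4) are satisfied.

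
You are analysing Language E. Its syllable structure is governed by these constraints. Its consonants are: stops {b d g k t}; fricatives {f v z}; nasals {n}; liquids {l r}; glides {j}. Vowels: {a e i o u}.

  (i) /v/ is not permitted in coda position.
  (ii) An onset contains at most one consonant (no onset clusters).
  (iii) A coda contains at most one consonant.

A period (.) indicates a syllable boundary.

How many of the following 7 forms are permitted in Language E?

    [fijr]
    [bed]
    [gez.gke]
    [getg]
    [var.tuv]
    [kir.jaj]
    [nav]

[fijr] — violates constraint (iii): syllable 1 coda /jr/ has 2 consonants (> 1) → not permitted
[bed] — σ1 onset /b/, coda /d/ ok → permitted
[gez.gke] — violates constraint (ii): syllable 2 onset /gk/ has 2 consonants (> 1) → not permitted
[getg] — violates constraint (iii): syllable 1 coda /tg/ has 2 consonants (> 1) → not permitted
[var.tuv] — violates constraint (i): syllable 2 coda contains /v/ → not permitted
[kir.jaj] — σ1 onset /k/, coda /r/ ok; σ2 onset /j/, coda /j/ ok → permitted
[nav] — violates constraint (i): syllable 1 coda contains /v/ → not permitted
Permitted: [bed], [kir.jaj] → 2.

2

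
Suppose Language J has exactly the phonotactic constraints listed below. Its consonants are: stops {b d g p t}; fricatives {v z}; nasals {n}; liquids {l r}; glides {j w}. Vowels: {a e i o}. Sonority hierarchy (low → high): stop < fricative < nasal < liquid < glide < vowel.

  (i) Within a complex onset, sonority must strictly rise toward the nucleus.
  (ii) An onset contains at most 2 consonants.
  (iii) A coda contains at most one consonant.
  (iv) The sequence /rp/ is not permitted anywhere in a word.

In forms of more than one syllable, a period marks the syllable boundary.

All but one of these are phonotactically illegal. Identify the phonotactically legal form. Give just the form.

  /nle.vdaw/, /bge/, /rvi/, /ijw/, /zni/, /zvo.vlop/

/zni/

/nle.vdaw/ — violates constraint (i): syllable 2 onset /vd/: /v/ (fricative, 2) → /d/ (stop, 1) does not rise → phonotactically illegal
/bge/ — violates constraint (i): syllable 1 onset /bg/: /b/ (stop, 1) → /g/ (stop, 1) does not rise → phonotactically illegal
/rvi/ — violates constraint (i): syllable 1 onset /rv/: /r/ (liquid, 4) → /v/ (fricative, 2) does not rise → phonotactically illegal
/ijw/ — violates constraint (iii): syllable 1 coda /jw/ has 2 consonants (> 1) → phonotactically illegal
/zni/ — σ1 onset /zn/ (2→3 rises), coda /∅/ ok → phonotactically legal
/zvo.vlop/ — violates constraint (i): syllable 1 onset /zv/: /z/ (fricative, 2) → /v/ (fricative, 2) does not rise → phonotactically illegal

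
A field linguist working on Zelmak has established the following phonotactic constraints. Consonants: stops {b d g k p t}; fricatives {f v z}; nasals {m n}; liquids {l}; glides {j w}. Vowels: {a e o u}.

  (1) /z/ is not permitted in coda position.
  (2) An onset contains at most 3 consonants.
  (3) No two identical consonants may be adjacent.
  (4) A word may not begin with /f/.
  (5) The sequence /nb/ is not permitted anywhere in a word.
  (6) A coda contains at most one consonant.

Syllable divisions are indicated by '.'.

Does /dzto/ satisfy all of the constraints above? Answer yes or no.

/dzto/ — σ1 onset /dzt/ (3C), coda /∅/ ok → phonotactically legal

yes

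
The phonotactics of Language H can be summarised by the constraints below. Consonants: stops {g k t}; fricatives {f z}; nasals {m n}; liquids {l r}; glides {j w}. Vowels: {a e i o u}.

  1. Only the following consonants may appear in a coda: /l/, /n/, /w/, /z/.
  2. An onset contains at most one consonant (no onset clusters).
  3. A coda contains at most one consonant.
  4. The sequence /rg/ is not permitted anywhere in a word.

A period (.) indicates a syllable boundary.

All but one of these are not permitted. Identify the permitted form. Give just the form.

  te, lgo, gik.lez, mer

te

te — σ1 onset /t/, coda /∅/ ok → permitted
lgo — violates constraint 2: syllable 1 onset /lg/ has 2 consonants (> 1) → not permitted
gik.lez — violates constraint 1: syllable 1 coda contains /k/, which is not a licensed coda consonant → not permitted
mer — violates constraint 1: syllable 1 coda contains /r/, which is not a licensed coda consonant → not permitted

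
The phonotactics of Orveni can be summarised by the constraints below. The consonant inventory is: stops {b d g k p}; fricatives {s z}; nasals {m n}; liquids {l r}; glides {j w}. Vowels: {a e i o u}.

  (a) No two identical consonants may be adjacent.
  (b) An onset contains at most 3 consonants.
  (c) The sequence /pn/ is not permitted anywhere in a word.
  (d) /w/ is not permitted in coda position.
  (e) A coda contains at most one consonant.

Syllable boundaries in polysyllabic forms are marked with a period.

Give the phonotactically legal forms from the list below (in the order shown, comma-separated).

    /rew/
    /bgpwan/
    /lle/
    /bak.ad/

/rew/ — violates constraint (d): syllable 1 coda contains /w/ → phonotactically illegal
/bgpwan/ — violates constraint (b): syllable 1 onset /bgpw/ has 4 consonants (> 3) → phonotactically illegal
/lle/ — violates constraint (a): adjacent identical consonants /ll/ → phonotactically illegal
/bak.ad/ — σ1 onset /b/, coda /k/ ok; σ2 onset /∅/, coda /d/ ok → phonotactically legal

/bak.ad/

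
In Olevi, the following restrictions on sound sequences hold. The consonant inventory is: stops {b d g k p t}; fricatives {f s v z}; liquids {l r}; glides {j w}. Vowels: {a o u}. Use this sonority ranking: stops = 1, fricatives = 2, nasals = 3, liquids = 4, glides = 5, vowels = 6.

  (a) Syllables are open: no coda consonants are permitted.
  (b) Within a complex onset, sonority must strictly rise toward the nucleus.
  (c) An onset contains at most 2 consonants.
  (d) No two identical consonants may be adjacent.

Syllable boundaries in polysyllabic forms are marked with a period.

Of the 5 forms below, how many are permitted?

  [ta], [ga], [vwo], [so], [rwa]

5

[ta] — σ1 onset /t/, coda /∅/ ok → permitted
[ga] — σ1 onset /g/, coda /∅/ ok → permitted
[vwo] — σ1 onset /vw/ (2→5 rises), coda /∅/ ok → permitted
[so] — σ1 onset /s/, coda /∅/ ok → permitted
[rwa] — σ1 onset /rw/ (4→5 rises), coda /∅/ ok → permitted
Permitted: [ta], [ga], [vwo], [so], [rwa] → 5.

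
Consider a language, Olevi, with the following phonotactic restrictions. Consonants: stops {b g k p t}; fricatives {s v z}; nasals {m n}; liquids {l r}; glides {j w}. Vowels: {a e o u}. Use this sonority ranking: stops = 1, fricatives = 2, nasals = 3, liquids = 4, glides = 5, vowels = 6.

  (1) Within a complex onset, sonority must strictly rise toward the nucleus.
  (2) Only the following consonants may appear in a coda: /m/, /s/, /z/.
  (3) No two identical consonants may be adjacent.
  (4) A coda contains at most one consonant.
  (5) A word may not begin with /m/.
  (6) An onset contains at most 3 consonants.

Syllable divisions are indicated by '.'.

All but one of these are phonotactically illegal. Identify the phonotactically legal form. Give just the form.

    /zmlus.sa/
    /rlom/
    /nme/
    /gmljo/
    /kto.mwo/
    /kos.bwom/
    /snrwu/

/zmlus.sa/ — violates constraint 3: adjacent identical consonants /ss/ → phonotactically illegal
/rlom/ — violates constraint 1: syllable 1 onset /rl/: /r/ (liquid, 4) → /l/ (liquid, 4) does not rise → phonotactically illegal
/nme/ — violates constraint 1: syllable 1 onset /nm/: /n/ (nasal, 3) → /m/ (nasal, 3) does not rise → phonotactically illegal
/gmljo/ — violates constraint 6: syllable 1 onset /gmlj/ has 4 consonants (> 3) → phonotactically illegal
/kto.mwo/ — violates constraint 1: syllable 1 onset /kt/: /k/ (stop, 1) → /t/ (stop, 1) does not rise → phonotactically illegal
/kos.bwom/ — σ1 onset /k/, coda /s/ ok; σ2 onset /bw/ (1→5 rises), coda /m/ ok → phonotactically legal
/snrwu/ — violates constraint 6: syllable 1 onset /snrw/ has 4 consonants (> 3) → phonotactically illegal

/kos.bwom/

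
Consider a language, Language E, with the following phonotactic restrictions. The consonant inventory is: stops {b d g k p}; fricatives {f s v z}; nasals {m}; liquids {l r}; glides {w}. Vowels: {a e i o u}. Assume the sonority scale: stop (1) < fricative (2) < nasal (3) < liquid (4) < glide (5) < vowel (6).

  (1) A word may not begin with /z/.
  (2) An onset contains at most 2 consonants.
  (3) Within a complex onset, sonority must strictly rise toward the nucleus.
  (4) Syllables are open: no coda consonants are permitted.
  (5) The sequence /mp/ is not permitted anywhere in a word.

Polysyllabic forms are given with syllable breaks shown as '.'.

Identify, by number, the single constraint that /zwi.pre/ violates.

1

/zwi.pre/: word begins with /z/.
This is a violation of constraint 1: "A word may not begin with /z/."
The remaining constraints (2, 3, 4, 5) are satisfied.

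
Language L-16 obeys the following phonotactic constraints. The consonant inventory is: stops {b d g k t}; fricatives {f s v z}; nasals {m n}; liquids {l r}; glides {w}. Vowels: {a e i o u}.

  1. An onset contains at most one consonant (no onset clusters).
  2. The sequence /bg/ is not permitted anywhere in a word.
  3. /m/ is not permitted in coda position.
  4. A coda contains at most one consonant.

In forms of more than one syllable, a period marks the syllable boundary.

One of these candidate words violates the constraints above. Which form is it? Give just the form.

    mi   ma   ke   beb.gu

beb.gu

mi — σ1 onset /m/, coda /∅/ ok → licit
ma — σ1 onset /m/, coda /∅/ ok → licit
ke — σ1 onset /k/, coda /∅/ ok → licit
beb.gu — violates constraint 2: contains banned sequence /bg/ → illicit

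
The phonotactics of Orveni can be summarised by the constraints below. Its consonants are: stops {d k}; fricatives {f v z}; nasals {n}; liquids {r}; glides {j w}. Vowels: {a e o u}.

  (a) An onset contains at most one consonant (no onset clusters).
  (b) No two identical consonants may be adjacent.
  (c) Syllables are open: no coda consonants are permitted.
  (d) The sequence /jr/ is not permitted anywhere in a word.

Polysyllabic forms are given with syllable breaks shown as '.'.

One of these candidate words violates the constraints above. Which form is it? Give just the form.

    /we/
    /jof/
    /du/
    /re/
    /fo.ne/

/we/ — σ1 onset /w/, coda /∅/ ok → well-formed
/jof/ — violates constraint (c): syllable 1 coda /f/ has 1 consonant (> 0) → ill-formed
/du/ — σ1 onset /d/, coda /∅/ ok → well-formed
/re/ — σ1 onset /r/, coda /∅/ ok → well-formed
/fo.ne/ — σ1 onset /f/, coda /∅/ ok; σ2 onset /n/, coda /∅/ ok → well-formed

/jof/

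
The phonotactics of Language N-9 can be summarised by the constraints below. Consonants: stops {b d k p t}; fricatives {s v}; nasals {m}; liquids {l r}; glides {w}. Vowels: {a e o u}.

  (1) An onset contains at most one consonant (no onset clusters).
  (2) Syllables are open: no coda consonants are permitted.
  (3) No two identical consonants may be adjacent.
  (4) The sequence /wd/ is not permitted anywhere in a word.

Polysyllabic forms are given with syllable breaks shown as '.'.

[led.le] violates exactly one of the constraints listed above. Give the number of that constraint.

[led.le]: syllable 1 coda /d/ has 1 consonant (> 0).
This is a violation of constraint 2: "Syllables are open: no coda consonants are permitted."
The remaining constraints (1, 3, 4) are satisfied.

2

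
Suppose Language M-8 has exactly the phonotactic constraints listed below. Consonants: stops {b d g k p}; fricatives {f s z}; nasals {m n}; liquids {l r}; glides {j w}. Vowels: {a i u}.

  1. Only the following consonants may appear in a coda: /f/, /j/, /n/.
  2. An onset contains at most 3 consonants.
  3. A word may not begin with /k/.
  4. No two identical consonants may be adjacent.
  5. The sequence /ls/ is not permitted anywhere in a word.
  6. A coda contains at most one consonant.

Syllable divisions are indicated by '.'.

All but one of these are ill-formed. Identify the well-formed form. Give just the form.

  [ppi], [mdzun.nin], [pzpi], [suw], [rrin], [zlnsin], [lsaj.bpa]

[pzpi]

[ppi] — violates constraint 4: adjacent identical consonants /pp/ → ill-formed
[mdzun.nin] — violates constraint 4: adjacent identical consonants /nn/ → ill-formed
[pzpi] — σ1 onset /pzp/ (3C), coda /∅/ ok → well-formed
[suw] — violates constraint 1: syllable 1 coda contains /w/, which is not a licensed coda consonant → ill-formed
[rrin] — violates constraint 4: adjacent identical consonants /rr/ → ill-formed
[zlnsin] — violates constraint 2: syllable 1 onset /zlns/ has 4 consonants (> 3) → ill-formed
[lsaj.bpa] — violates constraint 5: contains banned sequence /ls/ → ill-formed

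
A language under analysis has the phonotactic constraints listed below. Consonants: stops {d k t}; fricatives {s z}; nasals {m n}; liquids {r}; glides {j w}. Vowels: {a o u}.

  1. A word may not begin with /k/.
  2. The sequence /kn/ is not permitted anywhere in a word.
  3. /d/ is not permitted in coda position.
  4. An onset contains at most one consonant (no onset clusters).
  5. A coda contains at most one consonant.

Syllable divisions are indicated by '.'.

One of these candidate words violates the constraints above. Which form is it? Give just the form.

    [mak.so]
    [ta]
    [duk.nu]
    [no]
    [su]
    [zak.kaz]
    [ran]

[mak.so] — σ1 onset /m/, coda /k/ ok; σ2 onset /s/, coda /∅/ ok → licit
[ta] — σ1 onset /t/, coda /∅/ ok → licit
[duk.nu] — violates constraint 2: contains banned sequence /kn/ → illicit
[no] — σ1 onset /n/, coda /∅/ ok → licit
[su] — σ1 onset /s/, coda /∅/ ok → licit
[zak.kaz] — σ1 onset /z/, coda /k/ ok; σ2 onset /k/, coda /z/ ok → licit
[ran] — σ1 onset /r/, coda /n/ ok → licit

[duk.nu]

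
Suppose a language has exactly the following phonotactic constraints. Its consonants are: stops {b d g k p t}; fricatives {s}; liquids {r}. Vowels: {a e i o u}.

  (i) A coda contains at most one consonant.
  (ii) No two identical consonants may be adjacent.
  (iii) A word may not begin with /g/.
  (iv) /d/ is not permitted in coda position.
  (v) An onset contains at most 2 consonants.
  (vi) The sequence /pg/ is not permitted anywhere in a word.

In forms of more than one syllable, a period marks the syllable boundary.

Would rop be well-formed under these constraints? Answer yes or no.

rop — σ1 onset /r/, coda /p/ ok → well-formed

yes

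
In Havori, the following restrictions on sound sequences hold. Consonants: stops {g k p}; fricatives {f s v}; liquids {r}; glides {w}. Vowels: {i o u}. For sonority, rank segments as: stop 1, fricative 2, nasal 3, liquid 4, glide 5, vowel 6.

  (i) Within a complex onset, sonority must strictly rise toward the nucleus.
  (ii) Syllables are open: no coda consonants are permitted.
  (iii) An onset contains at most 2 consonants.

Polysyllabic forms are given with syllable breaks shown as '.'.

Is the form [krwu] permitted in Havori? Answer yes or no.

[krwu] — violates constraint (iii): syllable 1 onset /krw/ has 3 consonants (> 2) → not permitted

no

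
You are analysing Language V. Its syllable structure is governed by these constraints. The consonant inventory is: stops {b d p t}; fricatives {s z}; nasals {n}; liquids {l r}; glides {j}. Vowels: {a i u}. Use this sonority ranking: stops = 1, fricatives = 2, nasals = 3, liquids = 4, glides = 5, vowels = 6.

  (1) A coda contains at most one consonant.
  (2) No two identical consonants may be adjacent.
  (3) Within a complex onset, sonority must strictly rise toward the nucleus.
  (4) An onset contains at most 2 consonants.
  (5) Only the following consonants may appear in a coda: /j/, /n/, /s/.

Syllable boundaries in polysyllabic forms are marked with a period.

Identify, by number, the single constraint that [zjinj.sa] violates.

1

[zjinj.sa]: syllable 1 coda /nj/ has 2 consonants (> 1).
This is a violation of constraint 1: "A coda contains at most one consonant."
The remaining constraints (2, 3, 4, 5) are satisfied.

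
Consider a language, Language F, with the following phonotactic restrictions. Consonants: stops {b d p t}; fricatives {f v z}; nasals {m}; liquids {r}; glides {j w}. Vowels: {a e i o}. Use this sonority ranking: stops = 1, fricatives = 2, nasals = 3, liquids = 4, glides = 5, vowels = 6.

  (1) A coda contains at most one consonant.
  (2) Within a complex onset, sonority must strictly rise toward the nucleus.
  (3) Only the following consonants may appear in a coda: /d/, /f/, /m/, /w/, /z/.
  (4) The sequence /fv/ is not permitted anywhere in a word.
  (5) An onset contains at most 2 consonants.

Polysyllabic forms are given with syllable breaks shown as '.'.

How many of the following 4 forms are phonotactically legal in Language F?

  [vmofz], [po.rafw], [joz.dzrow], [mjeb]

0

[vmofz] — violates constraint 1: syllable 1 coda /fz/ has 2 consonants (> 1) → phonotactically illegal
[po.rafw] — violates constraint 1: syllable 2 coda /fw/ has 2 consonants (> 1) → phonotactically illegal
[joz.dzrow] — violates constraint 5: syllable 2 onset /dzr/ has 3 consonants (> 2) → phonotactically illegal
[mjeb] — violates constraint 3: syllable 1 coda contains /b/, which is not a licensed coda consonant → phonotactically illegal
No form is phonotactically legal → 0.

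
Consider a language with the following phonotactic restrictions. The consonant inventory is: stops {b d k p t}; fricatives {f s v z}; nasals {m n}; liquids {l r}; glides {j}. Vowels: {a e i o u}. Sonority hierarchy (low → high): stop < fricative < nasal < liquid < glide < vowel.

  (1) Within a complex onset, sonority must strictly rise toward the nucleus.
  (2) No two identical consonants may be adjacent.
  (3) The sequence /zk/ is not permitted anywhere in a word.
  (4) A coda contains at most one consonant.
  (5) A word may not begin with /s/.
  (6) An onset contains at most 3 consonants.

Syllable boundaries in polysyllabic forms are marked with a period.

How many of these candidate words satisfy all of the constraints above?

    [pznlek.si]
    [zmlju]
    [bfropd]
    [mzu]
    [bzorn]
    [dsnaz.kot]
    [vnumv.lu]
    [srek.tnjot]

[pznlek.si] — violates constraint 6: syllable 1 onset /pznl/ has 4 consonants (> 3) → illicit
[zmlju] — violates constraint 6: syllable 1 onset /zmlj/ has 4 consonants (> 3) → illicit
[bfropd] — violates constraint 4: syllable 1 coda /pd/ has 2 consonants (> 1) → illicit
[mzu] — violates constraint 1: syllable 1 onset /mz/: /m/ (nasal, 3) → /z/ (fricative, 2) does not rise → illicit
[bzorn] — violates constraint 4: syllable 1 coda /rn/ has 2 consonants (> 1) → illicit
[dsnaz.kot] — violates constraint 3: contains banned sequence /zk/ → illicit
[vnumv.lu] — violates constraint 4: syllable 1 coda /mv/ has 2 consonants (> 1) → illicit
[srek.tnjot] — violates constraint 5: word begins with /s/ → illicit
No form is licit → 0.

0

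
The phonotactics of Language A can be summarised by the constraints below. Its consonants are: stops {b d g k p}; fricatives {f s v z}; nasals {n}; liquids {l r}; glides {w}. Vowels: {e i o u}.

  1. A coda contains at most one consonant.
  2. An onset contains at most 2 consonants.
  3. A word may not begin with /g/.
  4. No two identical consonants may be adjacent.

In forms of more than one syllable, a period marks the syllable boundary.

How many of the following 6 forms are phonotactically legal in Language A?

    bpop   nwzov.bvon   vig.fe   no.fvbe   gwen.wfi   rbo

3

bpop — σ1 onset /bp/ (2C), coda /p/ ok → phonotactically legal
nwzov.bvon — violates constraint 2: syllable 1 onset /nwz/ has 3 consonants (> 2) → phonotactically illegal
vig.fe — σ1 onset /v/, coda /g/ ok; σ2 onset /f/, coda /∅/ ok → phonotactically legal
no.fvbe — violates constraint 2: syllable 2 onset /fvb/ has 3 consonants (> 2) → phonotactically illegal
gwen.wfi — violates constraint 3: word begins with /g/ → phonotactically illegal
rbo — σ1 onset /rb/ (2C), coda /∅/ ok → phonotactically legal
Phonotactically legal: bpop, vig.fe, rbo → 3.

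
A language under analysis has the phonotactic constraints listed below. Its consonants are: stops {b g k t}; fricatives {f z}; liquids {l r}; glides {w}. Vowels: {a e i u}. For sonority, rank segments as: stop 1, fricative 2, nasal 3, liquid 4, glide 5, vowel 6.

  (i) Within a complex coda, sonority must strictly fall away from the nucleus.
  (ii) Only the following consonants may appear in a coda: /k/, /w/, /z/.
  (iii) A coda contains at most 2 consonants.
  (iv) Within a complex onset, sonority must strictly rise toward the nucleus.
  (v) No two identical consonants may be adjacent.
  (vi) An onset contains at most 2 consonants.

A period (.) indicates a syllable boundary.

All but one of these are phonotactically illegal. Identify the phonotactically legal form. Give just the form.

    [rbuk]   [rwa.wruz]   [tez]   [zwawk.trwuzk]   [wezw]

[rbuk] — violates constraint (iv): syllable 1 onset /rb/: /r/ (liquid, 4) → /b/ (stop, 1) does not rise → phonotactically illegal
[rwa.wruz] — violates constraint (iv): syllable 2 onset /wr/: /w/ (glide, 5) → /r/ (liquid, 4) does not rise → phonotactically illegal
[tez] — σ1 onset /t/, coda /z/ ok → phonotactically legal
[zwawk.trwuzk] — violates constraint (vi): syllable 2 onset /trw/ has 3 consonants (> 2) → phonotactically illegal
[wezw] — violates constraint (i): syllable 1 coda /zw/: /z/ (fricative, 2) → /w/ (glide, 5) does not fall → phonotactically illegal

[tez]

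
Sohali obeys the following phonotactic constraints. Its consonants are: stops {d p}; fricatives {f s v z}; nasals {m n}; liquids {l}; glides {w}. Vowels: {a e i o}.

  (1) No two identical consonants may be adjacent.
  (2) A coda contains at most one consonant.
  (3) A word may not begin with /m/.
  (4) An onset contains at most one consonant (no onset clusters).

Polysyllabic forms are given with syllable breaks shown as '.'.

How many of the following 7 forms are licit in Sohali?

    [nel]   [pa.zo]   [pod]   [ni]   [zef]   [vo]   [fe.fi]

[nel] — σ1 onset /n/, coda /l/ ok → licit
[pa.zo] — σ1 onset /p/, coda /∅/ ok; σ2 onset /z/, coda /∅/ ok → licit
[pod] — σ1 onset /p/, coda /d/ ok → licit
[ni] — σ1 onset /n/, coda /∅/ ok → licit
[zef] — σ1 onset /z/, coda /f/ ok → licit
[vo] — σ1 onset /v/, coda /∅/ ok → licit
[fe.fi] — σ1 onset /f/, coda /∅/ ok; σ2 onset /f/, coda /∅/ ok → licit
Licit: [nel], [pa.zo], [pod], [ni], [zef], [vo], [fe.fi] → 7.

7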